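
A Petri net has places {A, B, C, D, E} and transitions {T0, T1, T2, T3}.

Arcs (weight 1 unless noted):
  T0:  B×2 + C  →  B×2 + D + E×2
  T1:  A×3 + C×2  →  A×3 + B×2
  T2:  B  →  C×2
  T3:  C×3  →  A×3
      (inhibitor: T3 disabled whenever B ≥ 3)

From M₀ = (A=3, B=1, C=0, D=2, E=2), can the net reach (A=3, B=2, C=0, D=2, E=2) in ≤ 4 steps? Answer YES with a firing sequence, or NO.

YES — reachable via ⟨T2, T1⟩ (2 firings)

step 1: fire T2:  (A=3, B=1, C=0, D=2, E=2) → (A=3, B=0, C=2, D=2, E=2)
step 2: fire T1:  (A=3, B=0, C=2, D=2, E=2) → (A=3, B=2, C=0, D=2, E=2)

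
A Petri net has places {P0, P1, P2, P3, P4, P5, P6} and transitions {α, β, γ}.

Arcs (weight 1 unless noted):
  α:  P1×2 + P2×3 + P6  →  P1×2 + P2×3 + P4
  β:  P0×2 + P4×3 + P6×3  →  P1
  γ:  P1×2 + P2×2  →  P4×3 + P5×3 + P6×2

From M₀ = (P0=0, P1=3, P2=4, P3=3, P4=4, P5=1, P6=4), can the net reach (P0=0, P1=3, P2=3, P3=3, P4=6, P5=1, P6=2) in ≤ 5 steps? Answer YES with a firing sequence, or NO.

NO — not reachable within 5 firings

depth 0: 1 marking
depth 1: 3 markings reached so far
depth 2: 5 markings reached so far
depth 3: 7 markings reached so far
depth 4: 9 markings reached so far
depth 5: 10 markings reached so far
target is not among the 10 markings reachable within 5 steps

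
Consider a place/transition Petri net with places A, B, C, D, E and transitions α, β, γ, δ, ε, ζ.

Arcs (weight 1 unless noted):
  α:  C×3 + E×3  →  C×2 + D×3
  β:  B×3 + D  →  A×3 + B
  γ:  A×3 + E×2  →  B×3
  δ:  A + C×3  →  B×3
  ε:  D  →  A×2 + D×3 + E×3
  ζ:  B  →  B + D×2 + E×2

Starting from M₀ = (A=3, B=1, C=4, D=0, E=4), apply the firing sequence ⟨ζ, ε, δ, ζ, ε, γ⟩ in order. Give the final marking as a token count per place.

(A=3, B=7, C=1, D=8, E=12)

step 1: fire ζ:  (A=3, B=1, C=4, D=0, E=4) → (A=3, B=1, C=4, D=2, E=6)
step 2: fire ε:  (A=3, B=1, C=4, D=2, E=6) → (A=5, B=1, C=4, D=4, E=9)
step 3: fire δ:  (A=5, B=1, C=4, D=4, E=9) → (A=4, B=4, C=1, D=4, E=9)
step 4: fire ζ:  (A=4, B=4, C=1, D=4, E=9) → (A=4, B=4, C=1, D=6, E=11)
step 5: fire ε:  (A=4, B=4, C=1, D=6, E=11) → (A=6, B=4, C=1, D=8, E=14)
step 6: fire γ:  (A=6, B=4, C=1, D=8, E=14) → (A=3, B=7, C=1, D=8, E=12)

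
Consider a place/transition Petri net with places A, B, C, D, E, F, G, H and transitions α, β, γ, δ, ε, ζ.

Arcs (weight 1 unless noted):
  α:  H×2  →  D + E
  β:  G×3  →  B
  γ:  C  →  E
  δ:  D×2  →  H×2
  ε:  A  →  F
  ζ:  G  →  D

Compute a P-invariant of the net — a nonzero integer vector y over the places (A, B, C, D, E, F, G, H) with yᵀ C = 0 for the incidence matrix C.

y = (A:1, B:0, C:0, D:0, E:0, F:1, G:0, H:0)

Incidence matrix C (rows=places, cols=transitions):
        α    β    γ    δ    ε    ζ
    A   0    0    0    0   -1    0
    B   0    1    0    0    0    0
    C   0    0   -1    0    0    0
    D   1    0    0   -2    0    1
    E   1    0    1    0    0    0
    F   0    0    0    0    1    0
    G   0   -3    0    0    0   -1
    H  -2    0    0    2    0    0

Candidate y = [1, 0, 0, 0, 0, 1, 0, 0]; check y·C column-wise:
  col α: 1·0 + 0·1 + 0·1 + 1·0 + 0·-2 = 0
  col β: 1·0 + 0·1 + 1·0 + 0·-3 = 0
  col γ: 1·0 + 0·-1 + 0·1 + 1·0 = 0
  col δ: 1·0 + 0·-2 + 1·0 + 0·2 = 0
  col ε: 1·-1 + 1·1 = 0
  col ζ: 1·0 + 0·1 + 1·0 + 0·-1 = 0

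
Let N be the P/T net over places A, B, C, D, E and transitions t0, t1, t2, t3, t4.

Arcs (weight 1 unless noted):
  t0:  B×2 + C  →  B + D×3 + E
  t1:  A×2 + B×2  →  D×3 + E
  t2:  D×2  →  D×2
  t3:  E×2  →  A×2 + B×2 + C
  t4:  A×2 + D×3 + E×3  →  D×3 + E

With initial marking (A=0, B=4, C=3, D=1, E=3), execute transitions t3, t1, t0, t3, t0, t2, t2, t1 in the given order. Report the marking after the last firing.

(A=0, B=2, C=3, D=13, E=3)

step 1: fire t3:  (A=0, B=4, C=3, D=1, E=3) → (A=2, B=6, C=4, D=1, E=1)
step 2: fire t1:  (A=2, B=6, C=4, D=1, E=1) → (A=0, B=4, C=4, D=4, E=2)
step 3: fire t0:  (A=0, B=4, C=4, D=4, E=2) → (A=0, B=3, C=3, D=7, E=3)
step 4: fire t3:  (A=0, B=3, C=3, D=7, E=3) → (A=2, B=5, C=4, D=7, E=1)
step 5: fire t0:  (A=2, B=5, C=4, D=7, E=1) → (A=2, B=4, C=3, D=10, E=2)
step 6: fire t2:  (A=2, B=4, C=3, D=10, E=2) → (A=2, B=4, C=3, D=10, E=2)
step 7: fire t2:  (A=2, B=4, C=3, D=10, E=2) → (A=2, B=4, C=3, D=10, E=2)
step 8: fire t1:  (A=2, B=4, C=3, D=10, E=2) → (A=0, B=2, C=3, D=13, E=3)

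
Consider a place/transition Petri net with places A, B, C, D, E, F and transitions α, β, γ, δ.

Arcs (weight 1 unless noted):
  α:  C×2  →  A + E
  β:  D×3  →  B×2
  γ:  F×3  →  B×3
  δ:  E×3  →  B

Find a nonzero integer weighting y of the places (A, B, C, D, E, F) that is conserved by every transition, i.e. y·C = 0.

Incidence matrix C (rows=places, cols=transitions):
        α    β    γ    δ
    A   1    0    0    0
    B   0    2    3    1
    C  -2    0    0    0
    D   0   -3    0    0
    E   1    0    0   -3
    F   0    0   -3    0

Candidate y = [2, 0, 1, 0, 0, 0]; check y·C column-wise:
  col α: 2·1 + 1·-2 + 0·1 = 0
  col β: 2·0 + 0·2 + 1·0 + 0·-3 = 0
  col γ: 2·0 + 0·3 + 1·0 + 0·-3 = 0
  col δ: 2·0 + 0·1 + 1·0 + 0·-3 = 0

y = (A:2, B:0, C:1, D:0, E:0, F:0)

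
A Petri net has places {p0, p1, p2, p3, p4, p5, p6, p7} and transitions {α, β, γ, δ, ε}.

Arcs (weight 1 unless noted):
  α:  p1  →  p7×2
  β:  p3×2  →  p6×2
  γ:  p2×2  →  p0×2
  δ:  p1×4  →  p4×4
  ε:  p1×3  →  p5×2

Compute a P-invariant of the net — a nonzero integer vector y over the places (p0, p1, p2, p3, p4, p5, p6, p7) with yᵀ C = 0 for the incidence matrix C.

Incidence matrix C (rows=places, cols=transitions):
        α    β    γ    δ    ε
   p0   0    0    2    0    0
   p1  -1    0    0   -4   -3
   p2   0    0   -2    0    0
   p3   0   -2    0    0    0
   p4   0    0    0    4    0
   p5   0    0    0    0    2
   p6   0    2    0    0    0
   p7   2    0    0    0    0

Candidate y = [1, 0, 1, 0, 0, 0, 0, 0]; check y·C column-wise:
  col α: 1·0 + 0·-1 + 1·0 + 0·2 = 0
  col β: 1·0 + 1·0 + 0·-2 + 0·2 = 0
  col γ: 1·2 + 1·-2 = 0
  col δ: 1·0 + 0·-4 + 1·0 + 0·4 = 0
  col ε: 1·0 + 0·-3 + 1·0 + 0·2 = 0

y = (p0:1, p1:0, p2:1, p3:0, p4:0, p5:0, p6:0, p7:0)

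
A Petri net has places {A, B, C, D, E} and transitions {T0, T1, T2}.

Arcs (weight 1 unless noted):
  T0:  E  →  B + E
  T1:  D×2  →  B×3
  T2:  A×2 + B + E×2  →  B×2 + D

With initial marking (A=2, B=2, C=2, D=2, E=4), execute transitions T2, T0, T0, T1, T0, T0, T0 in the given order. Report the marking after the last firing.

(A=0, B=11, C=2, D=1, E=2)

step 1: fire T2:  (A=2, B=2, C=2, D=2, E=4) → (A=0, B=3, C=2, D=3, E=2)
step 2: fire T0:  (A=0, B=3, C=2, D=3, E=2) → (A=0, B=4, C=2, D=3, E=2)
step 3: fire T0:  (A=0, B=4, C=2, D=3, E=2) → (A=0, B=5, C=2, D=3, E=2)
step 4: fire T1:  (A=0, B=5, C=2, D=3, E=2) → (A=0, B=8, C=2, D=1, E=2)
step 5: fire T0:  (A=0, B=8, C=2, D=1, E=2) → (A=0, B=9, C=2, D=1, E=2)
step 6: fire T0:  (A=0, B=9, C=2, D=1, E=2) → (A=0, B=10, C=2, D=1, E=2)
step 7: fire T0:  (A=0, B=10, C=2, D=1, E=2) → (A=0, B=11, C=2, D=1, E=2)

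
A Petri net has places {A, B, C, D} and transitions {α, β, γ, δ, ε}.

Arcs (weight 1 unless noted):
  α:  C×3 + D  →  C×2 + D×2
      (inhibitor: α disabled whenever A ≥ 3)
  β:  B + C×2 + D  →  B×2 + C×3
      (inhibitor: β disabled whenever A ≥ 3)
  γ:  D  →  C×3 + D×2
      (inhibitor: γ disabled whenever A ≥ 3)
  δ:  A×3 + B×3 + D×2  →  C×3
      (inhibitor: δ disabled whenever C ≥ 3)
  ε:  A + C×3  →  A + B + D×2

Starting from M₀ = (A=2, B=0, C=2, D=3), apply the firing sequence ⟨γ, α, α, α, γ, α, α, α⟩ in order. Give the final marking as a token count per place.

(A=2, B=0, C=2, D=11)

step 1: fire γ:  (A=2, B=0, C=2, D=3) → (A=2, B=0, C=5, D=4)
step 2: fire α:  (A=2, B=0, C=5, D=4) → (A=2, B=0, C=4, D=5)
step 3: fire α:  (A=2, B=0, C=4, D=5) → (A=2, B=0, C=3, D=6)
step 4: fire α:  (A=2, B=0, C=3, D=6) → (A=2, B=0, C=2, D=7)
step 5: fire γ:  (A=2, B=0, C=2, D=7) → (A=2, B=0, C=5, D=8)
step 6: fire α:  (A=2, B=0, C=5, D=8) → (A=2, B=0, C=4, D=9)
step 7: fire α:  (A=2, B=0, C=4, D=9) → (A=2, B=0, C=3, D=10)
step 8: fire α:  (A=2, B=0, C=3, D=10) → (A=2, B=0, C=2, D=11)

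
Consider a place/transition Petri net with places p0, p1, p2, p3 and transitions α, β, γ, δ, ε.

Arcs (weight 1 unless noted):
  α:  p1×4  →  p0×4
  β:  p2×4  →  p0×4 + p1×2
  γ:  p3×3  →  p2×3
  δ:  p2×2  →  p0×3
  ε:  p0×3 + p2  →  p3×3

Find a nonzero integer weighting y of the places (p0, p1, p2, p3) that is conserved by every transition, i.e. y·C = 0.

Incidence matrix C (rows=places, cols=transitions):
        α    β    γ    δ    ε
   p0   4    4    0    3   -3
   p1  -4    2    0    0    0
   p2   0   -4    3   -2   -1
   p3   0    0   -3    0    3

Candidate y = [2, 2, 3, 3]; check y·C column-wise:
  col α: 2·4 + 2·-4 + 3·0 + 3·0 = 0
  col β: 2·4 + 2·2 + 3·-4 + 3·0 = 0
  col γ: 2·0 + 2·0 + 3·3 + 3·-3 = 0
  col δ: 2·3 + 2·0 + 3·-2 + 3·0 = 0
  col ε: 2·-3 + 2·0 + 3·-1 + 3·3 = 0

y = (p0:2, p1:2, p2:3, p3:3)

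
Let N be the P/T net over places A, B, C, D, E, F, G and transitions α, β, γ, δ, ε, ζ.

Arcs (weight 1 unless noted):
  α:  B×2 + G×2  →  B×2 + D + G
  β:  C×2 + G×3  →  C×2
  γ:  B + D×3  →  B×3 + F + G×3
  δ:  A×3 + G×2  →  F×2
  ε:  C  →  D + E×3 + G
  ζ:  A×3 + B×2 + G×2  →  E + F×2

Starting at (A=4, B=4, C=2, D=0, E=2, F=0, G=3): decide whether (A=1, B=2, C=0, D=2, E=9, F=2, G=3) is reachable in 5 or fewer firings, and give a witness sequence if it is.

step 1: fire ε:  (A=4, B=4, C=2, D=0, E=2, F=0, G=3) → (A=4, B=4, C=1, D=1, E=5, F=0, G=4)
step 2: fire ε:  (A=4, B=4, C=1, D=1, E=5, F=0, G=4) → (A=4, B=4, C=0, D=2, E=8, F=0, G=5)
step 3: fire ζ:  (A=4, B=4, C=0, D=2, E=8, F=0, G=5) → (A=1, B=2, C=0, D=2, E=9, F=2, G=3)

YES — reachable via ⟨ε, ε, ζ⟩ (3 firings)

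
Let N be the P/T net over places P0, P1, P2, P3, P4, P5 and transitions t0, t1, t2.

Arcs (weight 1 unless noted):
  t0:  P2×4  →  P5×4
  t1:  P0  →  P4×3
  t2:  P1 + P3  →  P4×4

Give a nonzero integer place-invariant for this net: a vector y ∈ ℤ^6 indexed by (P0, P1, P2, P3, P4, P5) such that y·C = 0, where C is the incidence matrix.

y = (P0:0, P1:1, P2:0, P3:-1, P4:0, P5:0)

Incidence matrix C (rows=places, cols=transitions):
       t0   t1   t2
   P0   0   -1    0
   P1   0    0   -1
   P2  -4    0    0
   P3   0    0   -1
   P4   0    3    4
   P5   4    0    0

Candidate y = [0, 1, 0, -1, 0, 0]; check y·C column-wise:
  col t0: 1·0 + 0·-4 + -1·0 + 0·4 = 0
  col t1: 0·-1 + 1·0 + -1·0 + 0·3 = 0
  col t2: 1·-1 + -1·-1 + 0·4 = 0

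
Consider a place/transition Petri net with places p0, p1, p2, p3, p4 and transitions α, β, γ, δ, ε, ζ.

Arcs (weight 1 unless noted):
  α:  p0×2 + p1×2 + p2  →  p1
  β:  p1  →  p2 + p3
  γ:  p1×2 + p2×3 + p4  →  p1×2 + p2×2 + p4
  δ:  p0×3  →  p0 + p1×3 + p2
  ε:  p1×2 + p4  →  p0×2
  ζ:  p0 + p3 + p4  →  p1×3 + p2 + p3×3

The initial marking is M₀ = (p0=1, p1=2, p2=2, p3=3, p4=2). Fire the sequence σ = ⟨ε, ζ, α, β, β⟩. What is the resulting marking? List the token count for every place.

(p0=0, p1=0, p2=4, p3=7, p4=0)

step 1: fire ε:  (p0=1, p1=2, p2=2, p3=3, p4=2) → (p0=3, p1=0, p2=2, p3=3, p4=1)
step 2: fire ζ:  (p0=3, p1=0, p2=2, p3=3, p4=1) → (p0=2, p1=3, p2=3, p3=5, p4=0)
step 3: fire α:  (p0=2, p1=3, p2=3, p3=5, p4=0) → (p0=0, p1=2, p2=2, p3=5, p4=0)
step 4: fire β:  (p0=0, p1=2, p2=2, p3=5, p4=0) → (p0=0, p1=1, p2=3, p3=6, p4=0)
step 5: fire β:  (p0=0, p1=1, p2=3, p3=6, p4=0) → (p0=0, p1=0, p2=4, p3=7, p4=0)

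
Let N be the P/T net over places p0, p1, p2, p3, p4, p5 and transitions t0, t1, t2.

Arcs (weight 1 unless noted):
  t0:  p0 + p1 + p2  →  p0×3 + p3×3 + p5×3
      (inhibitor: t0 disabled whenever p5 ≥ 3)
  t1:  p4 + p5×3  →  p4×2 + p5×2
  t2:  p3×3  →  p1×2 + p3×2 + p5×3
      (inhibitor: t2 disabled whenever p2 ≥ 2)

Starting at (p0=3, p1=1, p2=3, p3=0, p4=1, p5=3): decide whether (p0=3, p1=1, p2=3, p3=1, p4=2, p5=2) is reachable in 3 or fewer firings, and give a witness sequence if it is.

NO — not reachable within 3 firings

depth 0: 1 marking
depth 1: 2 markings reached so far
depth 2: 3 markings reached so far
depth 3: 4 markings reached so far
target is not among the 4 markings reachable within 3 steps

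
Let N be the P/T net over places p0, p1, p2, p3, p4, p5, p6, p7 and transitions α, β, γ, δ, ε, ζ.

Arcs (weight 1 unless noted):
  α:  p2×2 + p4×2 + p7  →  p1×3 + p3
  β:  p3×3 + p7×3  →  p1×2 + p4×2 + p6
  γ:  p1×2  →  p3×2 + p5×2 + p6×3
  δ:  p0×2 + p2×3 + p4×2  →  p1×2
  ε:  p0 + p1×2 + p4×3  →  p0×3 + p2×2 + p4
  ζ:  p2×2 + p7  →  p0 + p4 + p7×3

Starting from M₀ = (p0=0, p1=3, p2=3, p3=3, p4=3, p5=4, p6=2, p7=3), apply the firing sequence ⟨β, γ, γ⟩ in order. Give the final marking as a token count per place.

step 1: fire β:  (p0=0, p1=3, p2=3, p3=3, p4=3, p5=4, p6=2, p7=3) → (p0=0, p1=5, p2=3, p3=0, p4=5, p5=4, p6=3, p7=0)
step 2: fire γ:  (p0=0, p1=5, p2=3, p3=0, p4=5, p5=4, p6=3, p7=0) → (p0=0, p1=3, p2=3, p3=2, p4=5, p5=6, p6=6, p7=0)
step 3: fire γ:  (p0=0, p1=3, p2=3, p3=2, p4=5, p5=6, p6=6, p7=0) → (p0=0, p1=1, p2=3, p3=4, p4=5, p5=8, p6=9, p7=0)

(p0=0, p1=1, p2=3, p3=4, p4=5, p5=8, p6=9, p7=0)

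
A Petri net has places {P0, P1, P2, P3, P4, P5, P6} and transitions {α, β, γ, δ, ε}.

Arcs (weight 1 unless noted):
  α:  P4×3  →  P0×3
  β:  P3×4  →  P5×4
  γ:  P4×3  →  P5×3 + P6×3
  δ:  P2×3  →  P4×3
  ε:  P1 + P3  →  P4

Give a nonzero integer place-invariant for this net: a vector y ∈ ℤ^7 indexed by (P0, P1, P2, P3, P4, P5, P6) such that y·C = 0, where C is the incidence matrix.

Incidence matrix C (rows=places, cols=transitions):
        α    β    γ    δ    ε
   P0   3    0    0    0    0
   P1   0    0    0    0   -1
   P2   0    0    0   -3    0
   P3   0   -4    0    0   -1
   P4  -3    0   -3    3    1
   P5   0    4    3    0    0
   P6   0    0    3    0    0

Candidate y = [1, 0, 1, 1, 1, 1, 0]; check y·C column-wise:
  col α: 1·3 + 1·0 + 1·0 + 1·-3 + 1·0 = 0
  col β: 1·0 + 1·0 + 1·-4 + 1·0 + 1·4 = 0
  col γ: 1·0 + 1·0 + 1·0 + 1·-3 + 1·3 + 0·3 = 0
  col δ: 1·0 + 1·-3 + 1·0 + 1·3 + 1·0 = 0
  col ε: 1·0 + 0·-1 + 1·0 + 1·-1 + 1·1 + 1·0 = 0

y = (P0:1, P1:0, P2:1, P3:1, P4:1, P5:1, P6:0)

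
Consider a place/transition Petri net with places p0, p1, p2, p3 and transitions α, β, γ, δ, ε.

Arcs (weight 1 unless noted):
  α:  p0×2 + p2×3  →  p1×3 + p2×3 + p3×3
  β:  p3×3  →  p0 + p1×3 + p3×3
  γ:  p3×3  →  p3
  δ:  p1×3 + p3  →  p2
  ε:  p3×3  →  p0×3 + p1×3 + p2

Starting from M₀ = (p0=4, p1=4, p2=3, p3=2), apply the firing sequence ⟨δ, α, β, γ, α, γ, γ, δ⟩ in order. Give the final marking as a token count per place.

step 1: fire δ:  (p0=4, p1=4, p2=3, p3=2) → (p0=4, p1=1, p2=4, p3=1)
step 2: fire α:  (p0=4, p1=1, p2=4, p3=1) → (p0=2, p1=4, p2=4, p3=4)
step 3: fire β:  (p0=2, p1=4, p2=4, p3=4) → (p0=3, p1=7, p2=4, p3=4)
step 4: fire γ:  (p0=3, p1=7, p2=4, p3=4) → (p0=3, p1=7, p2=4, p3=2)
step 5: fire α:  (p0=3, p1=7, p2=4, p3=2) → (p0=1, p1=10, p2=4, p3=5)
step 6: fire γ:  (p0=1, p1=10, p2=4, p3=5) → (p0=1, p1=10, p2=4, p3=3)
step 7: fire γ:  (p0=1, p1=10, p2=4, p3=3) → (p0=1, p1=10, p2=4, p3=1)
step 8: fire δ:  (p0=1, p1=10, p2=4, p3=1) → (p0=1, p1=7, p2=5, p3=0)

(p0=1, p1=7, p2=5, p3=0)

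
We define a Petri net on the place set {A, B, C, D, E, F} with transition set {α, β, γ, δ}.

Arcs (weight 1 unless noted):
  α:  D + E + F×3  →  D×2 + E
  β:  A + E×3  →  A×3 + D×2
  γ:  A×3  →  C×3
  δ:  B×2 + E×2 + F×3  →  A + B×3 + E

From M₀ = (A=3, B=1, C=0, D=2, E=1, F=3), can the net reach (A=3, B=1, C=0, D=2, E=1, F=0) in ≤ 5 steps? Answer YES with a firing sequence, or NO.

depth 0: 1 marking
depth 1: 3 markings reached so far
depth 2: 4 markings reached so far
depth 3: 4 markings reached so far
(frontier empty at depth 3; search complete)
target is not among the 4 markings reachable within 5 steps

NO — not reachable within 5 firings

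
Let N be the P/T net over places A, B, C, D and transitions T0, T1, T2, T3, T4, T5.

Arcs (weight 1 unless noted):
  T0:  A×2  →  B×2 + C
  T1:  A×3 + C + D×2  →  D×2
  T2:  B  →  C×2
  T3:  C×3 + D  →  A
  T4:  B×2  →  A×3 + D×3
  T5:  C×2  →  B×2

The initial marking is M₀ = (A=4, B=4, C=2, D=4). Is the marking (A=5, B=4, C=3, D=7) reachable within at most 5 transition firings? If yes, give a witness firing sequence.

YES — reachable via ⟨T0, T4⟩ (2 firings)

step 1: fire T0:  (A=4, B=4, C=2, D=4) → (A=2, B=6, C=3, D=4)
step 2: fire T4:  (A=2, B=6, C=3, D=4) → (A=5, B=4, C=3, D=7)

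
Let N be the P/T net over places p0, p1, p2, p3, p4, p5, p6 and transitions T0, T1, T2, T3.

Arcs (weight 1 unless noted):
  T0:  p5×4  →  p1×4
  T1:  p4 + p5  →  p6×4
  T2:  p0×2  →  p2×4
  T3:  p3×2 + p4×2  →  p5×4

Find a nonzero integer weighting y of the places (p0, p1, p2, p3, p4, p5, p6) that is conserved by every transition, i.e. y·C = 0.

Incidence matrix C (rows=places, cols=transitions):
       T0   T1   T2   T3
   p0   0    0   -2    0
   p1   4    0    0    0
   p2   0    0    4    0
   p3   0    0    0   -2
   p4   0   -1    0   -2
   p5  -4   -1    0    4
   p6   0    4    0    0

Candidate y = [2, 0, 1, 0, 0, 0, 0]; check y·C column-wise:
  col T0: 2·0 + 0·4 + 1·0 + 0·-4 = 0
  col T1: 2·0 + 1·0 + 0·-1 + 0·-1 + 0·4 = 0
  col T2: 2·-2 + 1·4 = 0
  col T3: 2·0 + 1·0 + 0·-2 + 0·-2 + 0·4 = 0

y = (p0:2, p1:0, p2:1, p3:0, p4:0, p5:0, p6:0)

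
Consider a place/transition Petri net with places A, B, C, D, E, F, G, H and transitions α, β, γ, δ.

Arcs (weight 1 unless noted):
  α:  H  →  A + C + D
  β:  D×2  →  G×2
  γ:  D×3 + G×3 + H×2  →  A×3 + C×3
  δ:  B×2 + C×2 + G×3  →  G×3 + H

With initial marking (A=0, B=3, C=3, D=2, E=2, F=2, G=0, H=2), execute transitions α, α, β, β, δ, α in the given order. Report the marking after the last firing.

(A=3, B=1, C=4, D=1, E=2, F=2, G=4, H=0)

step 1: fire α:  (A=0, B=3, C=3, D=2, E=2, F=2, G=0, H=2) → (A=1, B=3, C=4, D=3, E=2, F=2, G=0, H=1)
step 2: fire α:  (A=1, B=3, C=4, D=3, E=2, F=2, G=0, H=1) → (A=2, B=3, C=5, D=4, E=2, F=2, G=0, H=0)
step 3: fire β:  (A=2, B=3, C=5, D=4, E=2, F=2, G=0, H=0) → (A=2, B=3, C=5, D=2, E=2, F=2, G=2, H=0)
step 4: fire β:  (A=2, B=3, C=5, D=2, E=2, F=2, G=2, H=0) → (A=2, B=3, C=5, D=0, E=2, F=2, G=4, H=0)
step 5: fire δ:  (A=2, B=3, C=5, D=0, E=2, F=2, G=4, H=0) → (A=2, B=1, C=3, D=0, E=2, F=2, G=4, H=1)
step 6: fire α:  (A=2, B=1, C=3, D=0, E=2, F=2, G=4, H=1) → (A=3, B=1, C=4, D=1, E=2, F=2, G=4, H=0)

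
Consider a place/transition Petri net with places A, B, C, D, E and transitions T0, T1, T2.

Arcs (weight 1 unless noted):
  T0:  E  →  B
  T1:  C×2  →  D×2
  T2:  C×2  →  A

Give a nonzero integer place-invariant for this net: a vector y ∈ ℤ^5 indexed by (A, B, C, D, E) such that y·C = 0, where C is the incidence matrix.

Incidence matrix C (rows=places, cols=transitions):
       T0   T1   T2
    A   0    0    1
    B   1    0    0
    C   0   -2   -2
    D   0    2    0
    E  -1    0    0

Candidate y = [2, 0, 1, 1, 0]; check y·C column-wise:
  col T0: 2·0 + 0·1 + 1·0 + 1·0 + 0·-1 = 0
  col T1: 2·0 + 1·-2 + 1·2 = 0
  col T2: 2·1 + 1·-2 + 1·0 = 0

y = (A:2, B:0, C:1, D:1, E:0)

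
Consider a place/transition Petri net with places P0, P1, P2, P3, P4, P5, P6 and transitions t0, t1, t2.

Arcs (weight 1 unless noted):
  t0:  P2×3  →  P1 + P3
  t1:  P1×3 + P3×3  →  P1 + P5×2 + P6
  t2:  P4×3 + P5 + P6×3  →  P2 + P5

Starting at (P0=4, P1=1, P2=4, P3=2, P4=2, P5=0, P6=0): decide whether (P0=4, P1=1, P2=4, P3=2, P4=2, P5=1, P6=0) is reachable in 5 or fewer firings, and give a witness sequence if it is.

NO — not reachable within 5 firings

depth 0: 1 marking
depth 1: 2 markings reached so far
depth 2: 2 markings reached so far
(frontier empty at depth 2; search complete)
target is not among the 2 markings reachable within 5 steps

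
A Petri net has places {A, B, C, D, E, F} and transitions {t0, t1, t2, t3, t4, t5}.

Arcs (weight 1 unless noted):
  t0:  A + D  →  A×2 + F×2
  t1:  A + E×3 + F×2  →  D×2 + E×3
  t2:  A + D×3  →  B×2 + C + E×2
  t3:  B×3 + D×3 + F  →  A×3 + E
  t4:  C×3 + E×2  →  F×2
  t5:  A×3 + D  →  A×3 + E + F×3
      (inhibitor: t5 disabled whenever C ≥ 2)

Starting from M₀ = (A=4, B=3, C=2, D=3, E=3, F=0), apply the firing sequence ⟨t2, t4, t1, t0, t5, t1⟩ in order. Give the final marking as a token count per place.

step 1: fire t2:  (A=4, B=3, C=2, D=3, E=3, F=0) → (A=3, B=5, C=3, D=0, E=5, F=0)
step 2: fire t4:  (A=3, B=5, C=3, D=0, E=5, F=0) → (A=3, B=5, C=0, D=0, E=3, F=2)
step 3: fire t1:  (A=3, B=5, C=0, D=0, E=3, F=2) → (A=2, B=5, C=0, D=2, E=3, F=0)
step 4: fire t0:  (A=2, B=5, C=0, D=2, E=3, F=0) → (A=3, B=5, C=0, D=1, E=3, F=2)
step 5: fire t5:  (A=3, B=5, C=0, D=1, E=3, F=2) → (A=3, B=5, C=0, D=0, E=4, F=5)
step 6: fire t1:  (A=3, B=5, C=0, D=0, E=4, F=5) → (A=2, B=5, C=0, D=2, E=4, F=3)

(A=2, B=5, C=0, D=2, E=4, F=3)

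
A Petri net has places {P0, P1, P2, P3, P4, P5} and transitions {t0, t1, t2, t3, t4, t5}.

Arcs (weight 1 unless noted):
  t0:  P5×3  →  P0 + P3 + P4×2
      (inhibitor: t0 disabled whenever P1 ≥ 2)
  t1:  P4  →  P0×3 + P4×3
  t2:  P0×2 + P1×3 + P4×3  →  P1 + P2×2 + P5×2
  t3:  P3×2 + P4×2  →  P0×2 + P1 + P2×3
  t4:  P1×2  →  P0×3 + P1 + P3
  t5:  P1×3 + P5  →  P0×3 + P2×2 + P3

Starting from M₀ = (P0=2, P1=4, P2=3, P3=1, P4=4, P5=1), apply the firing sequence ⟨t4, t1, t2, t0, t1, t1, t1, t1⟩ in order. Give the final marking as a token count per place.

(P0=19, P1=1, P2=5, P3=3, P4=13, P5=0)

step 1: fire t4:  (P0=2, P1=4, P2=3, P3=1, P4=4, P5=1) → (P0=5, P1=3, P2=3, P3=2, P4=4, P5=1)
step 2: fire t1:  (P0=5, P1=3, P2=3, P3=2, P4=4, P5=1) → (P0=8, P1=3, P2=3, P3=2, P4=6, P5=1)
step 3: fire t2:  (P0=8, P1=3, P2=3, P3=2, P4=6, P5=1) → (P0=6, P1=1, P2=5, P3=2, P4=3, P5=3)
step 4: fire t0:  (P0=6, P1=1, P2=5, P3=2, P4=3, P5=3) → (P0=7, P1=1, P2=5, P3=3, P4=5, P5=0)
step 5: fire t1:  (P0=7, P1=1, P2=5, P3=3, P4=5, P5=0) → (P0=10, P1=1, P2=5, P3=3, P4=7, P5=0)
step 6: fire t1:  (P0=10, P1=1, P2=5, P3=3, P4=7, P5=0) → (P0=13, P1=1, P2=5, P3=3, P4=9, P5=0)
step 7: fire t1:  (P0=13, P1=1, P2=5, P3=3, P4=9, P5=0) → (P0=16, P1=1, P2=5, P3=3, P4=11, P5=0)
step 8: fire t1:  (P0=16, P1=1, P2=5, P3=3, P4=11, P5=0) → (P0=19, P1=1, P2=5, P3=3, P4=13, P5=0)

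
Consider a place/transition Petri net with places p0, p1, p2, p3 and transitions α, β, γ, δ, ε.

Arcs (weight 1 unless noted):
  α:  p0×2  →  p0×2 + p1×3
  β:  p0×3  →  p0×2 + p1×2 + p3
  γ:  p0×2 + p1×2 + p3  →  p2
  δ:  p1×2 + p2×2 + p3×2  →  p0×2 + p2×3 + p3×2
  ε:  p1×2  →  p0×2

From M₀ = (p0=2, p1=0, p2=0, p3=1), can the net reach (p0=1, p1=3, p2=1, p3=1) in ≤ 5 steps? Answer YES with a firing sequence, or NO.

NO — not reachable within 5 firings

depth 0: 1 marking
depth 1: 2 markings reached so far
depth 2: 5 markings reached so far
depth 3: 9 markings reached so far
depth 4: 18 markings reached so far
depth 5: 31 markings reached so far
target is not among the 31 markings reachable within 5 steps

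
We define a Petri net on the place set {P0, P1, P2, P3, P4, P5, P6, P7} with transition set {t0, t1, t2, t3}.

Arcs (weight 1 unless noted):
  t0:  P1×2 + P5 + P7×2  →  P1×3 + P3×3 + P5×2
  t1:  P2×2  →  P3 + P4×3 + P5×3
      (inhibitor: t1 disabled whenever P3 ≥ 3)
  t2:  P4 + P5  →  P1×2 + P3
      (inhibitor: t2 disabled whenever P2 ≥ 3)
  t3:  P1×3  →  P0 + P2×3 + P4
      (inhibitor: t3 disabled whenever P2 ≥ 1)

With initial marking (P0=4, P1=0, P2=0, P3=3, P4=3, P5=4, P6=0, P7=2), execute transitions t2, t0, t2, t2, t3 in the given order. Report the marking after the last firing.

step 1: fire t2:  (P0=4, P1=0, P2=0, P3=3, P4=3, P5=4, P6=0, P7=2) → (P0=4, P1=2, P2=0, P3=4, P4=2, P5=3, P6=0, P7=2)
step 2: fire t0:  (P0=4, P1=2, P2=0, P3=4, P4=2, P5=3, P6=0, P7=2) → (P0=4, P1=3, P2=0, P3=7, P4=2, P5=4, P6=0, P7=0)
step 3: fire t2:  (P0=4, P1=3, P2=0, P3=7, P4=2, P5=4, P6=0, P7=0) → (P0=4, P1=5, P2=0, P3=8, P4=1, P5=3, P6=0, P7=0)
step 4: fire t2:  (P0=4, P1=5, P2=0, P3=8, P4=1, P5=3, P6=0, P7=0) → (P0=4, P1=7, P2=0, P3=9, P4=0, P5=2, P6=0, P7=0)
step 5: fire t3:  (P0=4, P1=7, P2=0, P3=9, P4=0, P5=2, P6=0, P7=0) → (P0=5, P1=4, P2=3, P3=9, P4=1, P5=2, P6=0, P7=0)

(P0=5, P1=4, P2=3, P3=9, P4=1, P5=2, P6=0, P7=0)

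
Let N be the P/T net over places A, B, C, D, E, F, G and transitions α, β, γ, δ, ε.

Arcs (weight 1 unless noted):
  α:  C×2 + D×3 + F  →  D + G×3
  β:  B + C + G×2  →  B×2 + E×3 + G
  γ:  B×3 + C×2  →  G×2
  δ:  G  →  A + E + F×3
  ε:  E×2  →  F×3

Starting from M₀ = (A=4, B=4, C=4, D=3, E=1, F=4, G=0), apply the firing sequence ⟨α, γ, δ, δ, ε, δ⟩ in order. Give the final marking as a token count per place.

step 1: fire α:  (A=4, B=4, C=4, D=3, E=1, F=4, G=0) → (A=4, B=4, C=2, D=1, E=1, F=3, G=3)
step 2: fire γ:  (A=4, B=4, C=2, D=1, E=1, F=3, G=3) → (A=4, B=1, C=0, D=1, E=1, F=3, G=5)
step 3: fire δ:  (A=4, B=1, C=0, D=1, E=1, F=3, G=5) → (A=5, B=1, C=0, D=1, E=2, F=6, G=4)
step 4: fire δ:  (A=5, B=1, C=0, D=1, E=2, F=6, G=4) → (A=6, B=1, C=0, D=1, E=3, F=9, G=3)
step 5: fire ε:  (A=6, B=1, C=0, D=1, E=3, F=9, G=3) → (A=6, B=1, C=0, D=1, E=1, F=12, G=3)
step 6: fire δ:  (A=6, B=1, C=0, D=1, E=1, F=12, G=3) → (A=7, B=1, C=0, D=1, E=2, F=15, G=2)

(A=7, B=1, C=0, D=1, E=2, F=15, G=2)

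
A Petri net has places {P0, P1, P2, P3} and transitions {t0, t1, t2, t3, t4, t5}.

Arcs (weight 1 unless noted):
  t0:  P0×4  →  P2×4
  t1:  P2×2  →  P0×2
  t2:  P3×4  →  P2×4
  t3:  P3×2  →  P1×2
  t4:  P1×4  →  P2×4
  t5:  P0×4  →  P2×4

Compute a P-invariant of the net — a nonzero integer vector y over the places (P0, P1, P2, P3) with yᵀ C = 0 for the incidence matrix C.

y = (P0:1, P1:1, P2:1, P3:1)

Incidence matrix C (rows=places, cols=transitions):
       t0   t1   t2   t3   t4   t5
   P0  -4    2    0    0    0   -4
   P1   0    0    0    2   -4    0
   P2   4   -2    4    0    4    4
   P3   0    0   -4   -2    0    0

Candidate y = [1, 1, 1, 1]; check y·C column-wise:
  col t0: 1·-4 + 1·0 + 1·4 + 1·0 = 0
  col t1: 1·2 + 1·0 + 1·-2 + 1·0 = 0
  col t2: 1·0 + 1·0 + 1·4 + 1·-4 = 0
  col t3: 1·0 + 1·2 + 1·0 + 1·-2 = 0
  col t4: 1·0 + 1·-4 + 1·4 + 1·0 = 0
  col t5: 1·-4 + 1·0 + 1·4 + 1·0 = 0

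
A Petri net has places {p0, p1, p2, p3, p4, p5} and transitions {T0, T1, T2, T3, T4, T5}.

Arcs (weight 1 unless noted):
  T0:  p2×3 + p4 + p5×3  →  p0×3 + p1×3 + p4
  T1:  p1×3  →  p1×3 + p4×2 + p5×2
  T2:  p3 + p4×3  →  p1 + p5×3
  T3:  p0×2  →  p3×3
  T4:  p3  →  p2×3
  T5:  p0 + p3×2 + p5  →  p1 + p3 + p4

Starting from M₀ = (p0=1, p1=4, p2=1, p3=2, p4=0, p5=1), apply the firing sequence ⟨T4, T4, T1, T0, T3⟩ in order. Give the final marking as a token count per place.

step 1: fire T4:  (p0=1, p1=4, p2=1, p3=2, p4=0, p5=1) → (p0=1, p1=4, p2=4, p3=1, p4=0, p5=1)
step 2: fire T4:  (p0=1, p1=4, p2=4, p3=1, p4=0, p5=1) → (p0=1, p1=4, p2=7, p3=0, p4=0, p5=1)
step 3: fire T1:  (p0=1, p1=4, p2=7, p3=0, p4=0, p5=1) → (p0=1, p1=4, p2=7, p3=0, p4=2, p5=3)
step 4: fire T0:  (p0=1, p1=4, p2=7, p3=0, p4=2, p5=3) → (p0=4, p1=7, p2=4, p3=0, p4=2, p5=0)
step 5: fire T3:  (p0=4, p1=7, p2=4, p3=0, p4=2, p5=0) → (p0=2, p1=7, p2=4, p3=3, p4=2, p5=0)

(p0=2, p1=7, p2=4, p3=3, p4=2, p5=0)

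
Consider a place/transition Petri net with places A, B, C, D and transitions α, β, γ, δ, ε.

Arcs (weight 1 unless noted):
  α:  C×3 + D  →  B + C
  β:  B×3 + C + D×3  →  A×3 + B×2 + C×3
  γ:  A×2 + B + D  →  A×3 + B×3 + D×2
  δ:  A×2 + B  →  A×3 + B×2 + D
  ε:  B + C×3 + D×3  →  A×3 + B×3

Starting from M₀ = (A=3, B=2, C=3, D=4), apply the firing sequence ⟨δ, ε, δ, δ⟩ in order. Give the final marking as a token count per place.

step 1: fire δ:  (A=3, B=2, C=3, D=4) → (A=4, B=3, C=3, D=5)
step 2: fire ε:  (A=4, B=3, C=3, D=5) → (A=7, B=5, C=0, D=2)
step 3: fire δ:  (A=7, B=5, C=0, D=2) → (A=8, B=6, C=0, D=3)
step 4: fire δ:  (A=8, B=6, C=0, D=3) → (A=9, B=7, C=0, D=4)

(A=9, B=7, C=0, D=4)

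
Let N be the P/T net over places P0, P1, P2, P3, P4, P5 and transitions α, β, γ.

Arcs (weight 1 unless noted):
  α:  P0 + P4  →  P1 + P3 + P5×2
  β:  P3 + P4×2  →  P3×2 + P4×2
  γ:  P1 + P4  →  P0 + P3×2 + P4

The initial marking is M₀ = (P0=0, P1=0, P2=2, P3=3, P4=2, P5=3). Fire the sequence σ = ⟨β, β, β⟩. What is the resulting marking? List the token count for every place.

step 1: fire β:  (P0=0, P1=0, P2=2, P3=3, P4=2, P5=3) → (P0=0, P1=0, P2=2, P3=4, P4=2, P5=3)
step 2: fire β:  (P0=0, P1=0, P2=2, P3=4, P4=2, P5=3) → (P0=0, P1=0, P2=2, P3=5, P4=2, P5=3)
step 3: fire β:  (P0=0, P1=0, P2=2, P3=5, P4=2, P5=3) → (P0=0, P1=0, P2=2, P3=6, P4=2, P5=3)

(P0=0, P1=0, P2=2, P3=6, P4=2, P5=3)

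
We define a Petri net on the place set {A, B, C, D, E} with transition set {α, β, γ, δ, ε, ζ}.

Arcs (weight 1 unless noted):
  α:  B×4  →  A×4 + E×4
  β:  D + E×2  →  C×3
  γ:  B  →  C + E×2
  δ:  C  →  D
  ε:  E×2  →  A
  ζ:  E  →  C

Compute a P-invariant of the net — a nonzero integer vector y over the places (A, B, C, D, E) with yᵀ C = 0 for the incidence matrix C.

Incidence matrix C (rows=places, cols=transitions):
        α    β    γ    δ    ε    ζ
    A   4    0    0    0    1    0
    B  -4    0   -1    0    0    0
    C   0    3    1   -1    0    1
    D   0   -1    0    1    0    0
    E   4   -2    2    0   -2   -1

Candidate y = [2, 3, 1, 1, 1]; check y·C column-wise:
  col α: 2·4 + 3·-4 + 1·0 + 1·0 + 1·4 = 0
  col β: 2·0 + 3·0 + 1·3 + 1·-1 + 1·-2 = 0
  col γ: 2·0 + 3·-1 + 1·1 + 1·0 + 1·2 = 0
  col δ: 2·0 + 3·0 + 1·-1 + 1·1 + 1·0 = 0
  col ε: 2·1 + 3·0 + 1·0 + 1·0 + 1·-2 = 0
  col ζ: 2·0 + 3·0 + 1·1 + 1·0 + 1·-1 = 0

y = (A:2, B:3, C:1, D:1, E:1)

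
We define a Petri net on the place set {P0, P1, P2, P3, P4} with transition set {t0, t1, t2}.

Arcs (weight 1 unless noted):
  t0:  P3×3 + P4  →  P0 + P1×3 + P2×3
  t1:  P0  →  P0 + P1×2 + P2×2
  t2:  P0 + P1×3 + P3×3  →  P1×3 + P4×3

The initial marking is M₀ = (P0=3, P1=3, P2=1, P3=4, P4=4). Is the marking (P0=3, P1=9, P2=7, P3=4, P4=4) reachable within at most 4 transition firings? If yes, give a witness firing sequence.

step 1: fire t1:  (P0=3, P1=3, P2=1, P3=4, P4=4) → (P0=3, P1=5, P2=3, P3=4, P4=4)
step 2: fire t1:  (P0=3, P1=5, P2=3, P3=4, P4=4) → (P0=3, P1=7, P2=5, P3=4, P4=4)
step 3: fire t1:  (P0=3, P1=7, P2=5, P3=4, P4=4) → (P0=3, P1=9, P2=7, P3=4, P4=4)

YES — reachable via ⟨t1, t1, t1⟩ (3 firings)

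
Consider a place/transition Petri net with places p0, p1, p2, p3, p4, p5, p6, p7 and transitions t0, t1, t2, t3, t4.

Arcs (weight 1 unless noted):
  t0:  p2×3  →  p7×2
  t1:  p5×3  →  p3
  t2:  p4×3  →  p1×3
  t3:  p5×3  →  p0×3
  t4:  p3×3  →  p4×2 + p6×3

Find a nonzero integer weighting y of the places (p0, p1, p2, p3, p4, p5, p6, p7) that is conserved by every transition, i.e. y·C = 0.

Incidence matrix C (rows=places, cols=transitions):
       t0   t1   t2   t3   t4
   p0   0    0    0    3    0
   p1   0    0    3    0    0
   p2  -3    0    0    0    0
   p3   0    1    0    0   -3
   p4   0    0   -3    0    2
   p5   0   -3    0   -3    0
   p6   0    0    0    0    3
   p7   2    0    0    0    0

Candidate y = [2, 9, 0, 6, 9, 2, 0, 0]; check y·C column-wise:
  col t0: 2·0 + 9·0 + 0·-3 + 6·0 + 9·0 + 2·0 + 0·2 = 0
  col t1: 2·0 + 9·0 + 6·1 + 9·0 + 2·-3 = 0
  col t2: 2·0 + 9·3 + 6·0 + 9·-3 + 2·0 = 0
  col t3: 2·3 + 9·0 + 6·0 + 9·0 + 2·-3 = 0
  col t4: 2·0 + 9·0 + 6·-3 + 9·2 + 2·0 + 0·3 = 0

y = (p0:2, p1:9, p2:0, p3:6, p4:9, p5:2, p6:0, p7:0)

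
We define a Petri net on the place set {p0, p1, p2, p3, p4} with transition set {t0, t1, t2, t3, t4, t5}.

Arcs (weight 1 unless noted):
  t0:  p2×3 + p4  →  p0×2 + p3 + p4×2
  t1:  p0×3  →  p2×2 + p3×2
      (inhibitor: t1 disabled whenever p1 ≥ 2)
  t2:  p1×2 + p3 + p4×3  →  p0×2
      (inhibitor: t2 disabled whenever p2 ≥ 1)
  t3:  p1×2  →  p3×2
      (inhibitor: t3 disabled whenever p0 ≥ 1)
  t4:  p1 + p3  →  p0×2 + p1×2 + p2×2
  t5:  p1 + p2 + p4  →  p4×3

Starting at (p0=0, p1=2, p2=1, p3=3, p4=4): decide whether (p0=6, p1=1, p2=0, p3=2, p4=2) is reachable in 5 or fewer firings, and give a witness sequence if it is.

YES — reachable via ⟨t4, t0, t2⟩ (3 firings)

step 1: fire t4:  (p0=0, p1=2, p2=1, p3=3, p4=4) → (p0=2, p1=3, p2=3, p3=2, p4=4)
step 2: fire t0:  (p0=2, p1=3, p2=3, p3=2, p4=4) → (p0=4, p1=3, p2=0, p3=3, p4=5)
step 3: fire t2:  (p0=4, p1=3, p2=0, p3=3, p4=5) → (p0=6, p1=1, p2=0, p3=2, p4=2)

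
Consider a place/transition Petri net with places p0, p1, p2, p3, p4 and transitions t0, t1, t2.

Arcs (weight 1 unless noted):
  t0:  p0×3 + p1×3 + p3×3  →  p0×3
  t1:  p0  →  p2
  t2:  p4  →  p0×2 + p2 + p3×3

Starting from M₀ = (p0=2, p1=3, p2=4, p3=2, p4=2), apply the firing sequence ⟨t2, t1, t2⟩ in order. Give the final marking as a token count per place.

step 1: fire t2:  (p0=2, p1=3, p2=4, p3=2, p4=2) → (p0=4, p1=3, p2=5, p3=5, p4=1)
step 2: fire t1:  (p0=4, p1=3, p2=5, p3=5, p4=1) → (p0=3, p1=3, p2=6, p3=5, p4=1)
step 3: fire t2:  (p0=3, p1=3, p2=6, p3=5, p4=1) → (p0=5, p1=3, p2=7, p3=8, p4=0)

(p0=5, p1=3, p2=7, p3=8, p4=0)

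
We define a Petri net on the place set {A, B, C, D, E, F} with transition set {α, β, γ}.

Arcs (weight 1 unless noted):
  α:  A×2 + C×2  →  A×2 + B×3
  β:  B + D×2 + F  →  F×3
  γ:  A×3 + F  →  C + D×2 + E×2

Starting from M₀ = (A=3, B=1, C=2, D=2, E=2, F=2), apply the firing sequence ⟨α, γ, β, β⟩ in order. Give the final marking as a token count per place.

(A=0, B=2, C=1, D=0, E=4, F=5)

step 1: fire α:  (A=3, B=1, C=2, D=2, E=2, F=2) → (A=3, B=4, C=0, D=2, E=2, F=2)
step 2: fire γ:  (A=3, B=4, C=0, D=2, E=2, F=2) → (A=0, B=4, C=1, D=4, E=4, F=1)
step 3: fire β:  (A=0, B=4, C=1, D=4, E=4, F=1) → (A=0, B=3, C=1, D=2, E=4, F=3)
step 4: fire β:  (A=0, B=3, C=1, D=2, E=4, F=3) → (A=0, B=2, C=1, D=0, E=4, F=5)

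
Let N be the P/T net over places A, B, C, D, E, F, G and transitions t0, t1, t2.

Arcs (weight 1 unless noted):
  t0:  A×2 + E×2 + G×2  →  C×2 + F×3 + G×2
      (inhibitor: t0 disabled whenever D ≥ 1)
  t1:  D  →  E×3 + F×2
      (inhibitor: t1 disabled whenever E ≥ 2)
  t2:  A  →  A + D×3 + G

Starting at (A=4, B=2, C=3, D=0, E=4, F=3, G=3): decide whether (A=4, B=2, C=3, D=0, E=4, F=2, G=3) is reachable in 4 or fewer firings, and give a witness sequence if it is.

depth 0: 1 marking
depth 1: 3 markings reached so far
depth 2: 6 markings reached so far
depth 3: 8 markings reached so far
depth 4: 10 markings reached so far
target is not among the 10 markings reachable within 4 steps

NO — not reachable within 4 firings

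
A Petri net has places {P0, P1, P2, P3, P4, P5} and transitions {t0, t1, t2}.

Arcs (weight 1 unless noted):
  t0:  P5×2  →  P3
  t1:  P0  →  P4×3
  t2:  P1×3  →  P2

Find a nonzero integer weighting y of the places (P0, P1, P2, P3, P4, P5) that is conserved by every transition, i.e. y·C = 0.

Incidence matrix C (rows=places, cols=transitions):
       t0   t1   t2
   P0   0   -1    0
   P1   0    0   -3
   P2   0    0    1
   P3   1    0    0
   P4   0    3    0
   P5  -2    0    0

Candidate y = [0, 1, 3, 0, 0, 0]; check y·C column-wise:
  col t0: 1·0 + 3·0 + 0·1 + 0·-2 = 0
  col t1: 0·-1 + 1·0 + 3·0 + 0·3 = 0
  col t2: 1·-3 + 3·1 = 0

y = (P0:0, P1:1, P2:3, P3:0, P4:0, P5:0)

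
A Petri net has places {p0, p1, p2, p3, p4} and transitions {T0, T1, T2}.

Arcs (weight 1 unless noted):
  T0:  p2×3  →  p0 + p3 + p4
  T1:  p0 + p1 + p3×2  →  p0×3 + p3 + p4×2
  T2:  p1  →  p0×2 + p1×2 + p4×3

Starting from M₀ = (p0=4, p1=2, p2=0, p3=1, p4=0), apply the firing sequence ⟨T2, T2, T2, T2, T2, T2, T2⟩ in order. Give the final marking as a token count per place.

step 1: fire T2:  (p0=4, p1=2, p2=0, p3=1, p4=0) → (p0=6, p1=3, p2=0, p3=1, p4=3)
step 2: fire T2:  (p0=6, p1=3, p2=0, p3=1, p4=3) → (p0=8, p1=4, p2=0, p3=1, p4=6)
step 3: fire T2:  (p0=8, p1=4, p2=0, p3=1, p4=6) → (p0=10, p1=5, p2=0, p3=1, p4=9)
step 4: fire T2:  (p0=10, p1=5, p2=0, p3=1, p4=9) → (p0=12, p1=6, p2=0, p3=1, p4=12)
step 5: fire T2:  (p0=12, p1=6, p2=0, p3=1, p4=12) → (p0=14, p1=7, p2=0, p3=1, p4=15)
step 6: fire T2:  (p0=14, p1=7, p2=0, p3=1, p4=15) → (p0=16, p1=8, p2=0, p3=1, p4=18)
step 7: fire T2:  (p0=16, p1=8, p2=0, p3=1, p4=18) → (p0=18, p1=9, p2=0, p3=1, p4=21)

(p0=18, p1=9, p2=0, p3=1, p4=21)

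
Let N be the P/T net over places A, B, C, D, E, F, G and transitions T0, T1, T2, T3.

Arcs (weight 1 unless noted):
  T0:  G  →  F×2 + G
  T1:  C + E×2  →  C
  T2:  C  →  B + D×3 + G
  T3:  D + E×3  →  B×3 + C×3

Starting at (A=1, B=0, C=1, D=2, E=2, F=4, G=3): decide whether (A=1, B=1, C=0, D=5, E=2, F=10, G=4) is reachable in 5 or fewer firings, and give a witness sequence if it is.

YES — reachable via ⟨T0, T0, T0, T2⟩ (4 firings)

step 1: fire T0:  (A=1, B=0, C=1, D=2, E=2, F=4, G=3) → (A=1, B=0, C=1, D=2, E=2, F=6, G=3)
step 2: fire T0:  (A=1, B=0, C=1, D=2, E=2, F=6, G=3) → (A=1, B=0, C=1, D=2, E=2, F=8, G=3)
step 3: fire T0:  (A=1, B=0, C=1, D=2, E=2, F=8, G=3) → (A=1, B=0, C=1, D=2, E=2, F=10, G=3)
step 4: fire T2:  (A=1, B=0, C=1, D=2, E=2, F=10, G=3) → (A=1, B=1, C=0, D=5, E=2, F=10, G=4)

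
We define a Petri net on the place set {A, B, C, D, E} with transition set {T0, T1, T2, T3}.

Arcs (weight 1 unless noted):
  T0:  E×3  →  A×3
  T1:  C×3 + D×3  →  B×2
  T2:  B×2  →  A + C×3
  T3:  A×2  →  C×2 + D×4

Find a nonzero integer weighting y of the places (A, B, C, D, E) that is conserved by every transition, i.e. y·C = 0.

y = (A:3, B:3, C:1, D:1, E:3)

Incidence matrix C (rows=places, cols=transitions):
       T0   T1   T2   T3
    A   3    0    1   -2
    B   0    2   -2    0
    C   0   -3    3    2
    D   0   -3    0    4
    E  -3    0    0    0

Candidate y = [3, 3, 1, 1, 3]; check y·C column-wise:
  col T0: 3·3 + 3·0 + 1·0 + 1·0 + 3·-3 = 0
  col T1: 3·0 + 3·2 + 1·-3 + 1·-3 + 3·0 = 0
  col T2: 3·1 + 3·-2 + 1·3 + 1·0 + 3·0 = 0
  col T3: 3·-2 + 3·0 + 1·2 + 1·4 + 3·0 = 0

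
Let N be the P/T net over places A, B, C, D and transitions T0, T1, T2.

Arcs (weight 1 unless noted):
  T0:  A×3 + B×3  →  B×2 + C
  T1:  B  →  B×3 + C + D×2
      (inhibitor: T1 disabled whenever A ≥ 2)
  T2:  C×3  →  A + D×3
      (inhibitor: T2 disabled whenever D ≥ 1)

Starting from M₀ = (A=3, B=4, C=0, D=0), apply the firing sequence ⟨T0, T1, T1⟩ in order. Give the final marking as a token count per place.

step 1: fire T0:  (A=3, B=4, C=0, D=0) → (A=0, B=3, C=1, D=0)
step 2: fire T1:  (A=0, B=3, C=1, D=0) → (A=0, B=5, C=2, D=2)
step 3: fire T1:  (A=0, B=5, C=2, D=2) → (A=0, B=7, C=3, D=4)

(A=0, B=7, C=3, D=4)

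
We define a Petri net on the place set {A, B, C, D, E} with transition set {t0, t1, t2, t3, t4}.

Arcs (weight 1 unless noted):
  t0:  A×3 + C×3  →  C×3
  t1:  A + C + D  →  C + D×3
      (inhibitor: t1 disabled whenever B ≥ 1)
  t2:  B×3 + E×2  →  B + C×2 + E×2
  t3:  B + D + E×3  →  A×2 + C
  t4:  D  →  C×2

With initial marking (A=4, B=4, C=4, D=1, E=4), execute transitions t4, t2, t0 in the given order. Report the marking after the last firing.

(A=1, B=2, C=8, D=0, E=4)

step 1: fire t4:  (A=4, B=4, C=4, D=1, E=4) → (A=4, B=4, C=6, D=0, E=4)
step 2: fire t2:  (A=4, B=4, C=6, D=0, E=4) → (A=4, B=2, C=8, D=0, E=4)
step 3: fire t0:  (A=4, B=2, C=8, D=0, E=4) → (A=1, B=2, C=8, D=0, E=4)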